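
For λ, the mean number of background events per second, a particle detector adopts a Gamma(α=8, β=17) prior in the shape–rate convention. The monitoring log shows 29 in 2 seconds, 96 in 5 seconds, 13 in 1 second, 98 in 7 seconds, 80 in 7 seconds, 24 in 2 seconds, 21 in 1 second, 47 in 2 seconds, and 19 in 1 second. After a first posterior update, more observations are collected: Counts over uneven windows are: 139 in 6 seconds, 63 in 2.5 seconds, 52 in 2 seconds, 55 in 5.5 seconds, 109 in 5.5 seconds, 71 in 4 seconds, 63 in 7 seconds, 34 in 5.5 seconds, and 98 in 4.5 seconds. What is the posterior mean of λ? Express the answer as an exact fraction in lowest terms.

2238/175

Total count: 29 + 96 + 13 + 98 + 80 + 24 + 21 + 47 + 19 = 427.
Total exposure: 2 + 5 + 1 + 7 + 7 + 2 + 1 + 2 + 1 = 28 seconds.
After the first batch: Gamma(8 + 427, 17 + 28) = Gamma(435, 45).
Total count: 139 + 63 + 52 + 55 + 109 + 71 + 63 + 34 + 98 = 684.
Total exposure: 6 + 2.5 + 2 + 5.5 + 5.5 + 4 + 7 + 5.5 + 4.5 = 42.5 seconds.
After the second batch: Gamma(435 + 684, 45 + 42.5) = Gamma(1119, 175/2).
Posterior mean = α'/β' = 1119/(175/2) = 2238/175.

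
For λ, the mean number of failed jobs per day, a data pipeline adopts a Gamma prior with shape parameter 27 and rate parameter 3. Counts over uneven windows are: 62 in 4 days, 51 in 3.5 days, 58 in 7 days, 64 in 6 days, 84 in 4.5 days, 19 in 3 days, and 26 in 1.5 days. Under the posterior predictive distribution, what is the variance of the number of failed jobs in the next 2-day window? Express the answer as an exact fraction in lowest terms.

Total count: 62 + 51 + 58 + 64 + 84 + 19 + 26 = 364.
Total exposure: 4 + 3.5 + 7 + 6 + 4.5 + 3 + 1.5 = 29.5 days.
Gamma(α, β) with Poisson data over total exposure Σt gives posterior Gamma(α+Σx, β+Σt) = Gamma(391, 65/2).
The posterior predictive for a window of length T is Negative Binomial with variance T·α'·(β'+T)/β'² = 2·391·(69/2)/(4225/4) = 107916/4225.

107916/4225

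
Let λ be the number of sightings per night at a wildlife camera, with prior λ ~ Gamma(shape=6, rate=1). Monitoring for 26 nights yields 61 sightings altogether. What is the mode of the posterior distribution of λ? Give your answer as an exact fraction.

22/9

Total count 61 over total exposure 26 nights.
Conjugate update: add total count to the shape and total exposure to the rate, giving Gamma(67, 27).
Posterior mode = (α'−1)/β' = 66/27 = 22/9.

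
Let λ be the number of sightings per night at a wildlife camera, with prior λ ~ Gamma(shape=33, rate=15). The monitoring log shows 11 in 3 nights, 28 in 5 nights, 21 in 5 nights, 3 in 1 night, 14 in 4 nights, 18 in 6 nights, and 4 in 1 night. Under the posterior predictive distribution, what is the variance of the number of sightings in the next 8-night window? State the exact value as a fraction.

792/25

Total count: 11 + 28 + 21 + 3 + 14 + 18 + 4 = 99.
Total exposure: 3 + 5 + 5 + 1 + 4 + 6 + 1 = 25 nights.
By Gamma–Poisson conjugacy, the posterior is Gamma(α + Σx, β + Σt) = Gamma(33 + 99, 15 + 25) = Gamma(132, 40).
The posterior predictive for a window of length T is Negative Binomial with variance T·α'·(β'+T)/β'² = 8·132·48/1600 = 792/25.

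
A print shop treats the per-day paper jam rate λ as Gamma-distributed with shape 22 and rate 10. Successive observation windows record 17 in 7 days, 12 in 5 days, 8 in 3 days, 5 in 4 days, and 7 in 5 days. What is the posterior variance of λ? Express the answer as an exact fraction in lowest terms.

71/1156

Total count: 17 + 12 + 8 + 5 + 7 = 49.
Total exposure: 7 + 5 + 3 + 4 + 5 = 24 days.
The Gamma prior is conjugate for the Poisson rate, so λ | data ~ Gamma(22+49, 10+24) = Gamma(71, 34).
Posterior variance = α'/β'² = 71/1156.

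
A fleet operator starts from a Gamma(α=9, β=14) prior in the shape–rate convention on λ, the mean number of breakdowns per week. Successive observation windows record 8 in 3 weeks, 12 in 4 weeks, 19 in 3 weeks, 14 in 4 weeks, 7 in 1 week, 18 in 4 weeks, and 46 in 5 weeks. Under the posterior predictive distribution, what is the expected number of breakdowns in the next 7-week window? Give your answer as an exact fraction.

Total count: 8 + 12 + 19 + 14 + 7 + 18 + 46 = 124.
Total exposure: 3 + 4 + 3 + 4 + 1 + 4 + 5 = 24 weeks.
Posterior: α' = 9 + 124 = 133, β' = 14 + 24 = 38.
Predictive mean over a 7-week window = T·E[λ|data] = 7·133/38 = 49/2.

49/2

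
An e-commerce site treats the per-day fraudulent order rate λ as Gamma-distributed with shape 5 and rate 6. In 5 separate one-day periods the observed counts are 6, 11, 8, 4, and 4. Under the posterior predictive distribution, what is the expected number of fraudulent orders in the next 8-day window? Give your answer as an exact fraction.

Total count: 6 + 11 + 8 + 4 + 4 = 33.
Total exposure: 5 days.
Conjugate update: add total count to the shape and total exposure to the rate, giving Gamma(38, 11).
Predictive mean over an 8-day window = T·E[λ|data] = 8·38/11 = 304/11.

304/11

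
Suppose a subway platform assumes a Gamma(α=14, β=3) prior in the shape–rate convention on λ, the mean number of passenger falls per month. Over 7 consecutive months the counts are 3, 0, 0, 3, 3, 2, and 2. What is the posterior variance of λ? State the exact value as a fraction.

27/100

Total count: 3 + 0 + 0 + 3 + 3 + 2 + 2 = 13.
Total exposure: 7 months.
Conjugate update: add total count to the shape and total exposure to the rate, giving Gamma(27, 10).
Posterior variance = α'/β'² = 27/100.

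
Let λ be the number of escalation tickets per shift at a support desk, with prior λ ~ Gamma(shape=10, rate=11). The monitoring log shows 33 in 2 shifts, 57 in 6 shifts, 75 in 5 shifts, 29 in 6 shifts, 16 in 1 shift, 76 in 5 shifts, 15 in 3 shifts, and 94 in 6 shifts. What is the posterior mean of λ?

9

Total count: 33 + 57 + 75 + 29 + 16 + 76 + 15 + 94 = 395.
Total exposure: 2 + 6 + 5 + 6 + 1 + 5 + 3 + 6 = 34 shifts.
The Gamma prior is conjugate for the Poisson rate, so λ | data ~ Gamma(10+395, 11+34) = Gamma(405, 45).
Posterior mean = α'/β' = 405/45 = 9.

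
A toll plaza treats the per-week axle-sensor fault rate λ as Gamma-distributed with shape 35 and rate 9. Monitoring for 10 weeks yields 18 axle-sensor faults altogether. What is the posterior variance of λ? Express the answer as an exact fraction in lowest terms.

Total count 18 over total exposure 10 weeks.
Gamma(α, β) with Poisson data over total exposure Σt gives posterior Gamma(α+Σx, β+Σt) = Gamma(53, 19).
Posterior variance = α'/β'² = 53/361.

53/361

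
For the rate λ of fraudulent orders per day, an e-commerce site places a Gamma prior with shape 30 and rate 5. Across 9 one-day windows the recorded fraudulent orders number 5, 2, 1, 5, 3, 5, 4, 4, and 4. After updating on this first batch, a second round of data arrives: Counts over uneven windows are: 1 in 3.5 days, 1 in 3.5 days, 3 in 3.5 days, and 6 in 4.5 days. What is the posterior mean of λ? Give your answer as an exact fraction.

74/29

Total count: 5 + 2 + 1 + 5 + 3 + 5 + 4 + 4 + 4 = 33.
Total exposure: 9 days.
After the first batch: Gamma(30 + 33, 5 + 9) = Gamma(63, 14).
Total count: 1 + 1 + 3 + 6 = 11.
Total exposure: 3.5 + 3.5 + 3.5 + 4.5 = 15 days.
After the second batch: Gamma(63 + 11, 14 + 15) = Gamma(74, 29).
Posterior mean = α'/β' = 74/29.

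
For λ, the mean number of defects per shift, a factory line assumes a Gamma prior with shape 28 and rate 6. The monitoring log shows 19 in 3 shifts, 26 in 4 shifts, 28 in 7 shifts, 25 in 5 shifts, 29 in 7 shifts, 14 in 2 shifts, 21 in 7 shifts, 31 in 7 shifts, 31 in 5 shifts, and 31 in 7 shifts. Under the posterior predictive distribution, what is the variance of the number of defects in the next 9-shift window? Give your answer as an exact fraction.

Total count: 19 + 26 + 28 + 25 + 29 + 14 + 21 + 31 + 31 + 31 = 255.
Total exposure: 3 + 4 + 7 + 5 + 7 + 2 + 7 + 7 + 5 + 7 = 54 shifts.
The Gamma prior is conjugate for the Poisson rate, so λ | data ~ Gamma(28+255, 6+54) = Gamma(283, 60).
The posterior predictive for a window of length T is Negative Binomial with variance T·α'·(β'+T)/β'² = 9·283·69/3600 = 19527/400.

19527/400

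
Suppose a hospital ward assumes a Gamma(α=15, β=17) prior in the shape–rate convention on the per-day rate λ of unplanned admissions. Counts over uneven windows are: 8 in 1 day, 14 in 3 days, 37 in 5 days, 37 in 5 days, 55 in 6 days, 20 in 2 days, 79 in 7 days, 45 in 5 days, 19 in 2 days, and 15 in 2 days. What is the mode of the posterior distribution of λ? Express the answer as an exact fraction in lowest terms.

Total count: 8 + 14 + 37 + 37 + 55 + 20 + 79 + 45 + 19 + 15 = 329.
Total exposure: 1 + 3 + 5 + 5 + 6 + 2 + 7 + 5 + 2 + 2 = 38 days.
Posterior: α' = 15 + 329 = 344, β' = 17 + 38 = 55.
Posterior mode = (α'−1)/β' = 343/55.

343/55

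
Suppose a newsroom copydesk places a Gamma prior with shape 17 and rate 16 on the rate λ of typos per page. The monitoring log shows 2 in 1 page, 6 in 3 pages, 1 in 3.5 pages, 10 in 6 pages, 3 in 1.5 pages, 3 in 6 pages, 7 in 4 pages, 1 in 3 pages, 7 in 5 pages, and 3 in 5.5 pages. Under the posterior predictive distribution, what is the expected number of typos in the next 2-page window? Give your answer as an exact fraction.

240/109

Total count: 2 + 6 + 1 + 10 + 3 + 3 + 7 + 1 + 7 + 3 = 43.
Total exposure: 1 + 3 + 3.5 + 6 + 1.5 + 6 + 4 + 3 + 5 + 5.5 = 38.5 pages.
The Gamma prior is conjugate for the Poisson rate, so λ | data ~ Gamma(17+43, 16+38.5) = Gamma(60, 109/2).
Predictive mean over a 2-page window = T·E[λ|data] = 2·60/(109/2) = 240/109.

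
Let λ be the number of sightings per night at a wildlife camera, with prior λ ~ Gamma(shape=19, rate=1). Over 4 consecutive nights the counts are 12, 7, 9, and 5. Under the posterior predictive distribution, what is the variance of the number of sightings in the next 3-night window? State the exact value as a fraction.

Total count: 12 + 7 + 9 + 5 = 33.
Total exposure: 4 nights.
The Gamma prior is conjugate for the Poisson rate, so λ | data ~ Gamma(19+33, 1+4) = Gamma(52, 5).
The posterior predictive for a window of length T is Negative Binomial with variance T·α'·(β'+T)/β'² = 3·52·8/25 = 1248/25.

1248/25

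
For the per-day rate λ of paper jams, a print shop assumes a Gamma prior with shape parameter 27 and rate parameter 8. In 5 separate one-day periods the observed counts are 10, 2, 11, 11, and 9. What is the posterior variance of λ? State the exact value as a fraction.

70/169

Total count: 10 + 2 + 11 + 11 + 9 = 43.
Total exposure: 5 days.
The Gamma prior is conjugate for the Poisson rate, so λ | data ~ Gamma(27+43, 8+5) = Gamma(70, 13).
Posterior variance = α'/β'² = 70/169.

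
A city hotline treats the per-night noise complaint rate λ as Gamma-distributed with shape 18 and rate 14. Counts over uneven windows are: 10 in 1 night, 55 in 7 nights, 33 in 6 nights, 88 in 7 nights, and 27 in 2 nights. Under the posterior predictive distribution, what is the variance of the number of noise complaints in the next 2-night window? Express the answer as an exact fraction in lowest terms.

Total count: 10 + 55 + 33 + 88 + 27 = 213.
Total exposure: 1 + 7 + 6 + 7 + 2 = 23 nights.
The Gamma prior is conjugate for the Poisson rate, so λ | data ~ Gamma(18+213, 14+23) = Gamma(231, 37).
The posterior predictive for a window of length T is Negative Binomial with variance T·α'·(β'+T)/β'² = 2·231·39/1369 = 18018/1369.

18018/1369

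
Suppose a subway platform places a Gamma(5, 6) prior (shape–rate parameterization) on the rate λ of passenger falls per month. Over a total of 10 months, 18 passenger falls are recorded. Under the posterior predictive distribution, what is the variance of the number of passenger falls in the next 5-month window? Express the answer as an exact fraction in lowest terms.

2415/256

Total count 18 over total exposure 10 months.
Posterior: α' = 5 + 18 = 23, β' = 6 + 10 = 16.
The posterior predictive for a window of length T is Negative Binomial with variance T·α'·(β'+T)/β'² = 5·23·21/256 = 2415/256.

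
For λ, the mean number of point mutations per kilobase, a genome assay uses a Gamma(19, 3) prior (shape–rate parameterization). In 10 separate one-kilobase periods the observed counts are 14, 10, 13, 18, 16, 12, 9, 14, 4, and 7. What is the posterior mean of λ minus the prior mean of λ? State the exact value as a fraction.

161/39

Total count: 14 + 10 + 13 + 18 + 16 + 12 + 9 + 14 + 4 + 7 = 117.
Total exposure: 10 kilobases.
By Gamma–Poisson conjugacy, the posterior is Gamma(α + Σx, β + Σt) = Gamma(19 + 117, 3 + 10) = Gamma(136, 13).
Posterior mean = 136/13 = 136/13; prior mean = 19/3 = 19/3. Difference = 136/13 − 19/3 = 161/39.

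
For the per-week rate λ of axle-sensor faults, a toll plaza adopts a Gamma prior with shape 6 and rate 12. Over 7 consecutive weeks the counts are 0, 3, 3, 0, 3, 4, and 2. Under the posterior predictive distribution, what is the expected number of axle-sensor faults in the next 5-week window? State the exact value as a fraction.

105/19

Total count: 0 + 3 + 3 + 0 + 3 + 4 + 2 = 15.
Total exposure: 7 weeks.
Conjugate update: add total count to the shape and total exposure to the rate, giving Gamma(21, 19).
Predictive mean over a 5-week window = T·E[λ|data] = 5·21/19 = 105/19.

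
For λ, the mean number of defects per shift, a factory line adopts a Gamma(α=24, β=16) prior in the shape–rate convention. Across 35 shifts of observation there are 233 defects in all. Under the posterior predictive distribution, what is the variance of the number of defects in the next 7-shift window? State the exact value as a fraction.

Total count 233 over total exposure 35 shifts.
Gamma(α, β) with Poisson data over total exposure Σt gives posterior Gamma(α+Σx, β+Σt) = Gamma(257, 51).
The posterior predictive for a window of length T is Negative Binomial with variance T·α'·(β'+T)/β'² = 7·257·58/2601 = 104342/2601.

104342/2601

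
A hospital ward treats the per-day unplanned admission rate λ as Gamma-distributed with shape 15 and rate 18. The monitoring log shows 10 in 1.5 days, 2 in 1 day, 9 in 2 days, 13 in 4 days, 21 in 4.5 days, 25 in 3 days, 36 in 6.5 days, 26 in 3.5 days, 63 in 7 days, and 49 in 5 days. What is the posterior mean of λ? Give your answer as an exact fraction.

Total count: 10 + 2 + 9 + 13 + 21 + 25 + 36 + 26 + 63 + 49 = 254.
Total exposure: 1.5 + 1 + 2 + 4 + 4.5 + 3 + 6.5 + 3.5 + 7 + 5 = 38 days.
Conjugate update: add total count to the shape and total exposure to the rate, giving Gamma(269, 56).
Posterior mean = α'/β' = 269/56.

269/56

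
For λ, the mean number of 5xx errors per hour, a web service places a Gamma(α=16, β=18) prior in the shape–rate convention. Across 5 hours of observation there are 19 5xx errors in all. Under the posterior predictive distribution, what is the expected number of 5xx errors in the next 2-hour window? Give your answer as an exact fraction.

70/23

Total count 19 over total exposure 5 hours.
Posterior: α' = 16 + 19 = 35, β' = 18 + 5 = 23.
Predictive mean over a 2-hour window = T·E[λ|data] = 2·35/23 = 70/23.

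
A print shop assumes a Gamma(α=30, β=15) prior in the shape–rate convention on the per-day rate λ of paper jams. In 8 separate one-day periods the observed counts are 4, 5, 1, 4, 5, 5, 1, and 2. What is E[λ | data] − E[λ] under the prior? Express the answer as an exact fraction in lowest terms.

11/23

Total count: 4 + 5 + 1 + 4 + 5 + 5 + 1 + 2 = 27.
Total exposure: 8 days.
The Gamma prior is conjugate for the Poisson rate, so λ | data ~ Gamma(30+27, 15+8) = Gamma(57, 23).
Posterior mean = 57/23 = 57/23; prior mean = 30/15 = 2. Difference = 57/23 − 2 = 11/23.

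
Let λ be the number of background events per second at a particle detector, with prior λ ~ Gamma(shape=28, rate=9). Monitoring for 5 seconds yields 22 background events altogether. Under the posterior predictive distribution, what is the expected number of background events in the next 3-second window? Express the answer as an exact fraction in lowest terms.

75/7

Total count 22 over total exposure 5 seconds.
Conjugate update: add total count to the shape and total exposure to the rate, giving Gamma(50, 14).
Predictive mean over a 3-second window = T·E[λ|data] = 3·50/14 = 75/7.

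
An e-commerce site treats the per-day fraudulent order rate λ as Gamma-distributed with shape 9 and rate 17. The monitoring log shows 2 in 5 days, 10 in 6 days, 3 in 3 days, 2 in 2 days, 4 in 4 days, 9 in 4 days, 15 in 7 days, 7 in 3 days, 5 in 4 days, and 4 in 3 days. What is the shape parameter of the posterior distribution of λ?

70

Total count: 2 + 10 + 3 + 2 + 4 + 9 + 15 + 7 + 5 + 4 = 61.
Total exposure: 5 + 6 + 3 + 2 + 4 + 4 + 7 + 3 + 4 + 3 = 41 days.
By Gamma–Poisson conjugacy, the posterior is Gamma(α + Σx, β + Σt) = Gamma(9 + 61, 17 + 41) = Gamma(70, 58).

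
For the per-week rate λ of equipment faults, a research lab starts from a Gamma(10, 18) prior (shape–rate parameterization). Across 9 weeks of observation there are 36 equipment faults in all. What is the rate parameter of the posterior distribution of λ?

Total count 36 over total exposure 9 weeks.
Posterior: α' = 10 + 36 = 46, β' = 18 + 9 = 27.

27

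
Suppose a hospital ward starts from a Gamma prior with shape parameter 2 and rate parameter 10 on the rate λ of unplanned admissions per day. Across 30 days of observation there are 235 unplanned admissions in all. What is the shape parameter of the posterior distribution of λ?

237

Total count 235 over total exposure 30 days.
By Gamma–Poisson conjugacy, the posterior is Gamma(α + Σx, β + Σt) = Gamma(2 + 235, 10 + 30) = Gamma(237, 40).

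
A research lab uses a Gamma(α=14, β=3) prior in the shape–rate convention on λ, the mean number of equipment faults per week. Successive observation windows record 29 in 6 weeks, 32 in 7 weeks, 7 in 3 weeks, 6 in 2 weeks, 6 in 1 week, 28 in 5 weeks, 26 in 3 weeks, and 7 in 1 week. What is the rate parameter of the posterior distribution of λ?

31

Total count: 29 + 32 + 7 + 6 + 6 + 28 + 26 + 7 = 141.
Total exposure: 6 + 7 + 3 + 2 + 1 + 5 + 3 + 1 = 28 weeks.
By Gamma–Poisson conjugacy, the posterior is Gamma(α + Σx, β + Σt) = Gamma(14 + 141, 3 + 28) = Gamma(155, 31).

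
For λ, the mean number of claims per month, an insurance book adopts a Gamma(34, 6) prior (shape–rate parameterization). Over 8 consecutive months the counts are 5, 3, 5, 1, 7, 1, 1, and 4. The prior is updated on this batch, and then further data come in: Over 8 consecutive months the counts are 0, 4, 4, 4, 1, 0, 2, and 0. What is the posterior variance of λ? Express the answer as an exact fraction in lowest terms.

19/121

Total count: 5 + 3 + 5 + 1 + 7 + 1 + 1 + 4 = 27.
Total exposure: 8 months.
After the first batch: Gamma(34 + 27, 6 + 8) = Gamma(61, 14).
Total count: 0 + 4 + 4 + 4 + 1 + 0 + 2 + 0 = 15.
Total exposure: 8 months.
After the second batch: Gamma(61 + 15, 14 + 8) = Gamma(76, 22).
Posterior variance = α'/β'² = 76/484 = 19/121.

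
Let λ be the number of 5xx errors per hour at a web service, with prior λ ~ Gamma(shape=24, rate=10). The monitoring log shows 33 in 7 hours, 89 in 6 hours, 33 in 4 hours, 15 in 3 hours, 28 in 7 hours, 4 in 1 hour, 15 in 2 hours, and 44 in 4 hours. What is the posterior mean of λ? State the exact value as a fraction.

285/44

Total count: 33 + 89 + 33 + 15 + 28 + 4 + 15 + 44 = 261.
Total exposure: 7 + 6 + 4 + 3 + 7 + 1 + 2 + 4 = 34 hours.
Posterior: α' = 24 + 261 = 285, β' = 10 + 34 = 44.
Posterior mean = α'/β' = 285/44.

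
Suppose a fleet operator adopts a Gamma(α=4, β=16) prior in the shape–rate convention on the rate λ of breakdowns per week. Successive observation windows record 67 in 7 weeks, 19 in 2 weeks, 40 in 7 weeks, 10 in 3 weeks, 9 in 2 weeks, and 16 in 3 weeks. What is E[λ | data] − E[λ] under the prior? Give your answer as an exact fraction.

Total count: 67 + 19 + 40 + 10 + 9 + 16 = 161.
Total exposure: 7 + 2 + 7 + 3 + 2 + 3 = 24 weeks.
Conjugate update: add total count to the shape and total exposure to the rate, giving Gamma(165, 40).
Posterior mean = 165/40 = 33/8; prior mean = 4/16 = 1/4. Difference = 33/8 − 1/4 = 31/8.

31/8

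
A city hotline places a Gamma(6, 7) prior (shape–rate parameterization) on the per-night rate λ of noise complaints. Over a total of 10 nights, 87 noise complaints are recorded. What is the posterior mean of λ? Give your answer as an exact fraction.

93/17

Total count 87 over total exposure 10 nights.
By Gamma–Poisson conjugacy, the posterior is Gamma(α + Σx, β + Σt) = Gamma(6 + 87, 7 + 10) = Gamma(93, 17).
Posterior mean = α'/β' = 93/17.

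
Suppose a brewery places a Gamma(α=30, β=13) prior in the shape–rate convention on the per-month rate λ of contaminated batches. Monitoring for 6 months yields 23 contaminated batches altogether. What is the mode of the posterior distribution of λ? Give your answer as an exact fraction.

Total count 23 over total exposure 6 months.
By Gamma–Poisson conjugacy, the posterior is Gamma(α + Σx, β + Σt) = Gamma(30 + 23, 13 + 6) = Gamma(53, 19).
Posterior mode = (α'−1)/β' = 52/19.

52/19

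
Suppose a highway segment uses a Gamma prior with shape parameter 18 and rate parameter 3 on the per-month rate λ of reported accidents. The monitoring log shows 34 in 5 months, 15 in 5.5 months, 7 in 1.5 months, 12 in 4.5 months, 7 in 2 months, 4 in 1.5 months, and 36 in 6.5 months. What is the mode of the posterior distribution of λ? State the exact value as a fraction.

Total count: 34 + 15 + 7 + 12 + 7 + 4 + 36 = 115.
Total exposure: 5 + 5.5 + 1.5 + 4.5 + 2 + 1.5 + 6.5 = 26.5 months.
Gamma(α, β) with Poisson data over total exposure Σt gives posterior Gamma(α+Σx, β+Σt) = Gamma(133, 59/2).
Posterior mode = (α'−1)/β' = 132/(59/2) = 264/59.

264/59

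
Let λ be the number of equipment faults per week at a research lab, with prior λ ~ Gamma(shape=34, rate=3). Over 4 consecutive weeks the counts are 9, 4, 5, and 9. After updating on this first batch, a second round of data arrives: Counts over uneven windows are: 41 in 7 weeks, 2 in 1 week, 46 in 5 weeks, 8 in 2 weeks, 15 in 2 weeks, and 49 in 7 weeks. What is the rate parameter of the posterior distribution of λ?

Total count: 9 + 4 + 5 + 9 = 27.
Total exposure: 4 weeks.
After the first batch: Gamma(34 + 27, 3 + 4) = Gamma(61, 7).
Total count: 41 + 2 + 46 + 8 + 15 + 49 = 161.
Total exposure: 7 + 1 + 5 + 2 + 2 + 7 = 24 weeks.
After the second batch: Gamma(61 + 161, 7 + 24) = Gamma(222, 31).

31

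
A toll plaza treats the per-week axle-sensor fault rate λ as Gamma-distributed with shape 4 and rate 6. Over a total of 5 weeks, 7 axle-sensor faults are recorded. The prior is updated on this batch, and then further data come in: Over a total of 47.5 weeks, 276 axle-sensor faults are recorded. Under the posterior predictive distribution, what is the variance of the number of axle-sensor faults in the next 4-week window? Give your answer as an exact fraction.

287000/13689

Total count 7 over total exposure 5 weeks.
After the first batch: Gamma(4 + 7, 6 + 5) = Gamma(11, 11).
Total count 276 over total exposure 47.5 weeks.
After the second batch: Gamma(11 + 276, 11 + 47.5) = Gamma(287, 117/2).
The posterior predictive for a window of length T is Negative Binomial with variance T·α'·(β'+T)/β'² = 4·287·(125/2)/(13689/4) = 287000/13689.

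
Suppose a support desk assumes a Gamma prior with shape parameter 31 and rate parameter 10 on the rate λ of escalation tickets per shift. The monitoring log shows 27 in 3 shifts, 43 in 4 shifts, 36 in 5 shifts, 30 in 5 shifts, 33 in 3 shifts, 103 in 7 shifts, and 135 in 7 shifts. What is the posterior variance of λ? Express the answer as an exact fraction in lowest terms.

Total count: 27 + 43 + 36 + 30 + 33 + 103 + 135 = 407.
Total exposure: 3 + 4 + 5 + 5 + 3 + 7 + 7 = 34 shifts.
Conjugate update: add total count to the shape and total exposure to the rate, giving Gamma(438, 44).
Posterior variance = α'/β'² = 438/1936 = 219/968.

219/968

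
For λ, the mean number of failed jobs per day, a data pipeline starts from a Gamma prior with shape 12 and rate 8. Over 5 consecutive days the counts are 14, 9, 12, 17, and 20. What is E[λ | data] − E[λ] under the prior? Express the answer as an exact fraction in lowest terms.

Total count: 14 + 9 + 12 + 17 + 20 = 72.
Total exposure: 5 days.
By Gamma–Poisson conjugacy, the posterior is Gamma(α + Σx, β + Σt) = Gamma(12 + 72, 8 + 5) = Gamma(84, 13).
Posterior mean = 84/13 = 84/13; prior mean = 12/8 = 3/2. Difference = 84/13 − 3/2 = 129/26.

129/26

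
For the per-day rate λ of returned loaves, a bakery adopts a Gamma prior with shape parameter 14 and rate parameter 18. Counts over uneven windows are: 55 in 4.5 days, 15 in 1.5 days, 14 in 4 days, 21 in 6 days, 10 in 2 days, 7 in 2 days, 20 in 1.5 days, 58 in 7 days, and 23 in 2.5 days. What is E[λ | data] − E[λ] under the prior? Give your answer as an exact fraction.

Total count: 55 + 15 + 14 + 21 + 10 + 7 + 20 + 58 + 23 = 223.
Total exposure: 4.5 + 1.5 + 4 + 6 + 2 + 2 + 1.5 + 7 + 2.5 = 31 days.
Posterior: α' = 14 + 223 = 237, β' = 18 + 31 = 49.
Posterior mean = 237/49 = 237/49; prior mean = 14/18 = 7/9. Difference = 237/49 − 7/9 = 1790/441.

1790/441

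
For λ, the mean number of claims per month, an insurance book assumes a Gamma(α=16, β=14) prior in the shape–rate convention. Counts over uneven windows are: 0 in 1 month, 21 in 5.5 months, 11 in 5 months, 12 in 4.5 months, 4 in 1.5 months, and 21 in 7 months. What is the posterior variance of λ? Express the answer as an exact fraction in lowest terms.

340/5929

Total count: 0 + 21 + 11 + 12 + 4 + 21 = 69.
Total exposure: 1 + 5.5 + 5 + 4.5 + 1.5 + 7 = 24.5 months.
By Gamma–Poisson conjugacy, the posterior is Gamma(α + Σx, β + Σt) = Gamma(16 + 69, 14 + 24.5) = Gamma(85, 77/2).
Posterior variance = α'/β'² = 85/(5929/4) = 340/5929.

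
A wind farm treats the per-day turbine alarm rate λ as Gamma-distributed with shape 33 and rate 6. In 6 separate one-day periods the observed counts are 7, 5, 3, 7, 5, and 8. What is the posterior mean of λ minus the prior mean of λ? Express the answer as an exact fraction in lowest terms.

Total count: 7 + 5 + 3 + 7 + 5 + 8 = 35.
Total exposure: 6 days.
Conjugate update: add total count to the shape and total exposure to the rate, giving Gamma(68, 12).
Posterior mean = 68/12 = 17/3; prior mean = 33/6 = 11/2. Difference = 17/3 − 11/2 = 1/6.

1/6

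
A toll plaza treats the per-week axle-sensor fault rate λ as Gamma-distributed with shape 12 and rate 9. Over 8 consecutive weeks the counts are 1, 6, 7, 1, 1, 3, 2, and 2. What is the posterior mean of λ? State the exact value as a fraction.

Total count: 1 + 6 + 7 + 1 + 1 + 3 + 2 + 2 = 23.
Total exposure: 8 weeks.
By Gamma–Poisson conjugacy, the posterior is Gamma(α + Σx, β + Σt) = Gamma(12 + 23, 9 + 8) = Gamma(35, 17).
Posterior mean = α'/β' = 35/17.

35/17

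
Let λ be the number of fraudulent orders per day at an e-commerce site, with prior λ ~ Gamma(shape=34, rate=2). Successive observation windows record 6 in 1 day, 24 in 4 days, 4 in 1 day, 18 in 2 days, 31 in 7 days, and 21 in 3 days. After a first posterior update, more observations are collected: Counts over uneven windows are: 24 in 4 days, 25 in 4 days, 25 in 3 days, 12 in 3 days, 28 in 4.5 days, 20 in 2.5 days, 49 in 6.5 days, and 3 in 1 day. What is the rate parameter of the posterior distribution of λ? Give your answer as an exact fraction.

97/2

Total count: 6 + 24 + 4 + 18 + 31 + 21 = 104.
Total exposure: 1 + 4 + 1 + 2 + 7 + 3 = 18 days.
After the first batch: Gamma(34 + 104, 2 + 18) = Gamma(138, 20).
Total count: 24 + 25 + 25 + 12 + 28 + 20 + 49 + 3 = 186.
Total exposure: 4 + 4 + 3 + 3 + 4.5 + 2.5 + 6.5 + 1 = 28.5 days.
After the second batch: Gamma(138 + 186, 20 + 28.5) = Gamma(324, 97/2).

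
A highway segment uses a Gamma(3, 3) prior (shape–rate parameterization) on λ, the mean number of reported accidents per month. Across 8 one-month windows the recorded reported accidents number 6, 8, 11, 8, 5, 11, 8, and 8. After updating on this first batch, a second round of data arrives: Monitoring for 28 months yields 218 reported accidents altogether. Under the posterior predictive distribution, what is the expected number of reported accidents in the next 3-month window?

22

Total count: 6 + 8 + 11 + 8 + 5 + 11 + 8 + 8 = 65.
Total exposure: 8 months.
After the first batch: Gamma(3 + 65, 3 + 8) = Gamma(68, 11).
Total count 218 over total exposure 28 months.
After the second batch: Gamma(68 + 218, 11 + 28) = Gamma(286, 39).
Predictive mean over a 3-month window = T·E[λ|data] = 3·286/39 = 22.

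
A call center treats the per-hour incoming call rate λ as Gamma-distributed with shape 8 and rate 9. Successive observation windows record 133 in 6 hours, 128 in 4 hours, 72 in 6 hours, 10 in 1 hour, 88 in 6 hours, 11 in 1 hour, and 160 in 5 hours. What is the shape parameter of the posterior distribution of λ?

Total count: 133 + 128 + 72 + 10 + 88 + 11 + 160 = 602.
Total exposure: 6 + 4 + 6 + 1 + 6 + 1 + 5 = 29 hours.
Conjugate update: add total count to the shape and total exposure to the rate, giving Gamma(610, 38).

610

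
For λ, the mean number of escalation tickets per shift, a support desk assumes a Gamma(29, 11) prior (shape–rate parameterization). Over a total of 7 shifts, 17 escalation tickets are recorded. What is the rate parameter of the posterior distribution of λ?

18

Total count 17 over total exposure 7 shifts.
Gamma(α, β) with Poisson data over total exposure Σt gives posterior Gamma(α+Σx, β+Σt) = Gamma(46, 18).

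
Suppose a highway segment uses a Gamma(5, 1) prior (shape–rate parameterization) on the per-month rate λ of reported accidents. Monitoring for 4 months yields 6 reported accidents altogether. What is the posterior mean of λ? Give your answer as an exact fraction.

Total count 6 over total exposure 4 months.
Gamma(α, β) with Poisson data over total exposure Σt gives posterior Gamma(α+Σx, β+Σt) = Gamma(11, 5).
Posterior mean = α'/β' = 11/5.

11/5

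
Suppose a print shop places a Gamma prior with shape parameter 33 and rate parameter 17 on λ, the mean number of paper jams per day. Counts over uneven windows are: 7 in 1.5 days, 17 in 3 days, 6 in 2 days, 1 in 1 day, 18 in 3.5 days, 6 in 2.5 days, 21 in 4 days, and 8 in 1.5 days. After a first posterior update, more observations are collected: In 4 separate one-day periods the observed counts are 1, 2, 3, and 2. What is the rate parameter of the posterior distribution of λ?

Total count: 7 + 17 + 6 + 1 + 18 + 6 + 21 + 8 = 84.
Total exposure: 1.5 + 3 + 2 + 1 + 3.5 + 2.5 + 4 + 1.5 = 19 days.
After the first batch: Gamma(33 + 84, 17 + 19) = Gamma(117, 36).
Total count: 1 + 2 + 3 + 2 = 8.
Total exposure: 4 days.
After the second batch: Gamma(117 + 8, 36 + 4) = Gamma(125, 40).

40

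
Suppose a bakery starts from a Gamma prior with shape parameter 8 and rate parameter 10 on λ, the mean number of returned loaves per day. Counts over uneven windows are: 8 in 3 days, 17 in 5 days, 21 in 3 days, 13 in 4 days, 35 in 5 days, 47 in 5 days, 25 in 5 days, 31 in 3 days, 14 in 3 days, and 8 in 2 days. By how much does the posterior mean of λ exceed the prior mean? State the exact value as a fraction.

943/240

Total count: 8 + 17 + 21 + 13 + 35 + 47 + 25 + 31 + 14 + 8 = 219.
Total exposure: 3 + 5 + 3 + 4 + 5 + 5 + 5 + 3 + 3 + 2 = 38 days.
By Gamma–Poisson conjugacy, the posterior is Gamma(α + Σx, β + Σt) = Gamma(8 + 219, 10 + 38) = Gamma(227, 48).
Posterior mean = 227/48 = 227/48; prior mean = 8/10 = 4/5. Difference = 227/48 − 4/5 = 943/240.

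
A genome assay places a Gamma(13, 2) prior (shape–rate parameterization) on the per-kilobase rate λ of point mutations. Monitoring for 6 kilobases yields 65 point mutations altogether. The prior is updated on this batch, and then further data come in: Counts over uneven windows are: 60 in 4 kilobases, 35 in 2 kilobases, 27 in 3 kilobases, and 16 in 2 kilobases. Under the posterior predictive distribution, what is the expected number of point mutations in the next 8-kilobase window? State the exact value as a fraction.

1728/19

Total count 65 over total exposure 6 kilobases.
After the first batch: Gamma(13 + 65, 2 + 6) = Gamma(78, 8).
Total count: 60 + 35 + 27 + 16 = 138.
Total exposure: 4 + 2 + 3 + 2 = 11 kilobases.
After the second batch: Gamma(78 + 138, 8 + 11) = Gamma(216, 19).
Predictive mean over an 8-kilobase window = T·E[λ|data] = 8·216/19 = 1728/19.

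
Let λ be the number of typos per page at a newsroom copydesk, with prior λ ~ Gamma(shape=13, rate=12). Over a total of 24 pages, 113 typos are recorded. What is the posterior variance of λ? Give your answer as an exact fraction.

7/72

Total count 113 over total exposure 24 pages.
By Gamma–Poisson conjugacy, the posterior is Gamma(α + Σx, β + Σt) = Gamma(13 + 113, 12 + 24) = Gamma(126, 36).
Posterior variance = α'/β'² = 126/1296 = 7/72.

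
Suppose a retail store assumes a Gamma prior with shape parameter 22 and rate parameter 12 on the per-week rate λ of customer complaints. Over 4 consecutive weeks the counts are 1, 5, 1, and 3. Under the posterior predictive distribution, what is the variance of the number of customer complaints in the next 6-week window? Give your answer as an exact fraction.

33/2

Total count: 1 + 5 + 1 + 3 = 10.
Total exposure: 4 weeks.
Gamma(α, β) with Poisson data over total exposure Σt gives posterior Gamma(α+Σx, β+Σt) = Gamma(32, 16).
The posterior predictive for a window of length T is Negative Binomial with variance T·α'·(β'+T)/β'² = 6·32·22/256 = 33/2.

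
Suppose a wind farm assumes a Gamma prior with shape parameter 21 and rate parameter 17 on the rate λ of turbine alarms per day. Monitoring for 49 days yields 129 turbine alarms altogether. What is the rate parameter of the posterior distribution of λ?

Total count 129 over total exposure 49 days.
Posterior: α' = 21 + 129 = 150, β' = 17 + 49 = 66.

66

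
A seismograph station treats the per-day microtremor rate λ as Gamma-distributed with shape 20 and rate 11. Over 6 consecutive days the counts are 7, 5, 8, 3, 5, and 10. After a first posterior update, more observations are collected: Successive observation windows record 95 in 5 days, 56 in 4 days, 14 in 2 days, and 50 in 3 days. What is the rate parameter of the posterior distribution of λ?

31

Total count: 7 + 5 + 8 + 3 + 5 + 10 = 38.
Total exposure: 6 days.
After the first batch: Gamma(20 + 38, 11 + 6) = Gamma(58, 17).
Total count: 95 + 56 + 14 + 50 = 215.
Total exposure: 5 + 4 + 2 + 3 = 14 days.
After the second batch: Gamma(58 + 215, 17 + 14) = Gamma(273, 31).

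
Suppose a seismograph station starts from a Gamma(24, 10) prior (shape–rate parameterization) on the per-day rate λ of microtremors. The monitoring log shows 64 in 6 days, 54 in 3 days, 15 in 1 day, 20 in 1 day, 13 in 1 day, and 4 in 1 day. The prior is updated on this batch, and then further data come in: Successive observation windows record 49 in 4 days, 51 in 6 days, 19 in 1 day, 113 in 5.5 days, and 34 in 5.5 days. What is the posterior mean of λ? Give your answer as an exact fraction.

92/9

Total count: 64 + 54 + 15 + 20 + 13 + 4 = 170.
Total exposure: 6 + 3 + 1 + 1 + 1 + 1 = 13 days.
After the first batch: Gamma(24 + 170, 10 + 13) = Gamma(194, 23).
Total count: 49 + 51 + 19 + 113 + 34 = 266.
Total exposure: 4 + 6 + 1 + 5.5 + 5.5 = 22 days.
After the second batch: Gamma(194 + 266, 23 + 22) = Gamma(460, 45).
Posterior mean = α'/β' = 460/45 = 92/9.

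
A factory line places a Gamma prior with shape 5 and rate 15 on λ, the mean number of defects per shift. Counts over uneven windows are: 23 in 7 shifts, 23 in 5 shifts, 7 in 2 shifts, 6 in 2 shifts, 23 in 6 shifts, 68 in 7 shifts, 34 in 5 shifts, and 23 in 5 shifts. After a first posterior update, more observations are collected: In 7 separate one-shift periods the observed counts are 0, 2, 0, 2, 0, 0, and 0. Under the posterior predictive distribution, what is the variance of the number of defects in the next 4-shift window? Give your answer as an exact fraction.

Total count: 23 + 23 + 7 + 6 + 23 + 68 + 34 + 23 = 207.
Total exposure: 7 + 5 + 2 + 2 + 6 + 7 + 5 + 5 = 39 shifts.
After the first batch: Gamma(5 + 207, 15 + 39) = Gamma(212, 54).
Total count: 0 + 2 + 0 + 2 + 0 + 0 + 0 = 4.
Total exposure: 7 shifts.
After the second batch: Gamma(212 + 4, 54 + 7) = Gamma(216, 61).
The posterior predictive for a window of length T is Negative Binomial with variance T·α'·(β'+T)/β'² = 4·216·65/3721 = 56160/3721.

56160/3721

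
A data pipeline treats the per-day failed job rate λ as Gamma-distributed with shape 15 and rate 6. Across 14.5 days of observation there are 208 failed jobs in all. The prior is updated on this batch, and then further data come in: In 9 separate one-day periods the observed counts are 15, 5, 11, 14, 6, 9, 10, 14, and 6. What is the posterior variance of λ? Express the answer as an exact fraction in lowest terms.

1252/3481

Total count 208 over total exposure 14.5 days.
After the first batch: Gamma(15 + 208, 6 + 14.5) = Gamma(223, 41/2).
Total count: 15 + 5 + 11 + 14 + 6 + 9 + 10 + 14 + 6 = 90.
Total exposure: 9 days.
After the second batch: Gamma(223 + 90, 41/2 + 9) = Gamma(313, 59/2).
Posterior variance = α'/β'² = 313/(3481/4) = 1252/3481.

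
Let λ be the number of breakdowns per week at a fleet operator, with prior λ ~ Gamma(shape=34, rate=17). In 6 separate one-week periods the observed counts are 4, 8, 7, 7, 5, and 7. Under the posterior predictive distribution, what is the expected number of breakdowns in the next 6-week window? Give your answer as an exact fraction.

432/23

Total count: 4 + 8 + 7 + 7 + 5 + 7 = 38.
Total exposure: 6 weeks.
By Gamma–Poisson conjugacy, the posterior is Gamma(α + Σx, β + Σt) = Gamma(34 + 38, 17 + 6) = Gamma(72, 23).
Predictive mean over a 6-week window = T·E[λ|data] = 6·72/23 = 432/23.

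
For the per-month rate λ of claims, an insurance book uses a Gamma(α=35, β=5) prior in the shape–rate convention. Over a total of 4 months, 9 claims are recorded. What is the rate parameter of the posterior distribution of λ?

Total count 9 over total exposure 4 months.
Gamma(α, β) with Poisson data over total exposure Σt gives posterior Gamma(α+Σx, β+Σt) = Gamma(44, 9).

9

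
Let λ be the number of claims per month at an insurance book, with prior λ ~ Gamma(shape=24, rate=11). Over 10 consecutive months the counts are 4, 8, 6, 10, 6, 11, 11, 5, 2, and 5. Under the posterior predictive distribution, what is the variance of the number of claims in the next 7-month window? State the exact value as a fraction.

368/9

Total count: 4 + 8 + 6 + 10 + 6 + 11 + 11 + 5 + 2 + 5 = 68.
Total exposure: 10 months.
Conjugate update: add total count to the shape and total exposure to the rate, giving Gamma(92, 21).
The posterior predictive for a window of length T is Negative Binomial with variance T·α'·(β'+T)/β'² = 7·92·28/441 = 368/9.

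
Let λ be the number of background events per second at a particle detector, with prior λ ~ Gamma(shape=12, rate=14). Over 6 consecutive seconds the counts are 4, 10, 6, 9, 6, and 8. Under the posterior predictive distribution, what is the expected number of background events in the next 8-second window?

Total count: 4 + 10 + 6 + 9 + 6 + 8 = 43.
Total exposure: 6 seconds.
Conjugate update: add total count to the shape and total exposure to the rate, giving Gamma(55, 20).
Predictive mean over an 8-second window = T·E[λ|data] = 8·55/20 = 22.

22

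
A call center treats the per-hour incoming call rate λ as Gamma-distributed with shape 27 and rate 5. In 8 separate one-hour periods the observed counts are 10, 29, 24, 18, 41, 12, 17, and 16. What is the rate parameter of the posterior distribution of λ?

Total count: 10 + 29 + 24 + 18 + 41 + 12 + 17 + 16 = 167.
Total exposure: 8 hours.
Posterior: α' = 27 + 167 = 194, β' = 5 + 8 = 13.

13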